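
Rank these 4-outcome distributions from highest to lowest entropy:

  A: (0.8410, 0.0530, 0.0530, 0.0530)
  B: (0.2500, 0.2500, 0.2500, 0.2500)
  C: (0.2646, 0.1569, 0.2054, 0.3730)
B > C > A

Key insight: Entropy is maximized by uniform distributions and minimized by concentrated distributions.

- Uniform distributions have maximum entropy log₂(4) = 2.0000 bits
- The more "peaked" or concentrated a distribution, the lower its entropy

Entropies:
  H(A) = 0.8839 bits
  H(B) = 2.0000 bits
  H(C) = 1.9266 bits

Ranking: B > C > A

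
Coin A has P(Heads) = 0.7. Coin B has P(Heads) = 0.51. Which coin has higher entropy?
B

For binary distributions, entropy is maximized at p=0.5 and decreases as p moves toward 0 or 1.

H(A) = H(0.7) = 0.8813 bits
H(B) = H(0.51) = 0.9997 bits

Distribution B (p=0.51) is closer to uniform (p=0.5), so it has higher entropy.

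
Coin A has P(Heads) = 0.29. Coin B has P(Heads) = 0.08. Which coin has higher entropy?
A

For binary distributions, entropy is maximized at p=0.5 and decreases as p moves toward 0 or 1.

H(A) = H(0.29) = 0.8687 bits
H(B) = H(0.08) = 0.4022 bits

Distribution A (p=0.29) is closer to uniform (p=0.5), so it has higher entropy.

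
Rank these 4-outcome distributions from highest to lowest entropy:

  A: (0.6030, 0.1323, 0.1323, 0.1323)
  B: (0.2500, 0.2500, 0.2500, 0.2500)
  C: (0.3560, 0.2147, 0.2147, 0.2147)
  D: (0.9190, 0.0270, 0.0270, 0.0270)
B > C > A > D

Key insight: Entropy is maximized by uniform distributions and minimized by concentrated distributions.

Entropies:
  H(A) = 1.5984 bits
  H(B) = 2.0000 bits
  H(C) = 1.9600 bits
  H(D) = 0.5341 bits

Ranking: B > C > A > D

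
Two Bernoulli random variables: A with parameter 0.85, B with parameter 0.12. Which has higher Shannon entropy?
A

For binary distributions, entropy is maximized at p=0.5 and decreases as p moves toward 0 or 1.

H(A) = H(0.85) = 0.6098 bits
H(B) = H(0.12) = 0.5294 bits

Distribution A (p=0.85) is closer to uniform (p=0.5), so it has higher entropy.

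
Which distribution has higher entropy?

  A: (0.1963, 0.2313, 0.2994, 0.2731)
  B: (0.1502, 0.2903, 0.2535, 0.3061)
A

Both distributions are close to uniform, making this a harder comparison.

H(A) = 1.9818 bits
H(B) = 1.9535 bits

The distribution closer to uniform has higher entropy.
Answer: A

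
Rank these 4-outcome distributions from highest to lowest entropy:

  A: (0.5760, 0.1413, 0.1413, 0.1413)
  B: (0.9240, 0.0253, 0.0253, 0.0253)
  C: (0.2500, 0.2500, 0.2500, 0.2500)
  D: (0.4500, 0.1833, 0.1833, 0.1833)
C > D > A > B

Key insight: Entropy is maximized by uniform distributions and minimized by concentrated distributions.

Entropies:
  H(A) = 1.6553 bits
  H(B) = 0.5084 bits
  H(C) = 2.0000 bits
  H(D) = 1.8645 bits

Ranking: C > D > A > B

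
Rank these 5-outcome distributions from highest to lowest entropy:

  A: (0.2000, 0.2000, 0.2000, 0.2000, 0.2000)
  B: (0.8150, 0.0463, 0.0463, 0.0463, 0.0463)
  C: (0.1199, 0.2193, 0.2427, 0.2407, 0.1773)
A > C > B

Key insight: Entropy is maximized by uniform distributions and minimized by concentrated distributions.

- Uniform distributions have maximum entropy log₂(5) = 2.3219 bits
- The more "peaked" or concentrated a distribution, the lower its entropy

Entropies:
  H(A) = 2.3219 bits
  H(B) = 1.0609 bits
  H(C) = 2.2799 bits

Ranking: A > C > B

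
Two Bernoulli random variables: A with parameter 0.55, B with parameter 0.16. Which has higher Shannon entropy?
A

For binary distributions, entropy is maximized at p=0.5 and decreases as p moves toward 0 or 1.

H(A) = H(0.55) = 0.9928 bits
H(B) = H(0.16) = 0.6343 bits

Distribution A (p=0.55) is closer to uniform (p=0.5), so it has higher entropy.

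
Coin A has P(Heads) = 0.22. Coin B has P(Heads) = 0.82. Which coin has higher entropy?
A

For binary distributions, entropy is maximized at p=0.5 and decreases as p moves toward 0 or 1.

H(A) = H(0.22) = 0.7602 bits
H(B) = H(0.82) = 0.6801 bits

Distribution A (p=0.22) is closer to uniform (p=0.5), so it has higher entropy.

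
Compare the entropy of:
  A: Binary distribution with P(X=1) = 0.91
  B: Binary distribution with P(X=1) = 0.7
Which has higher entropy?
B

For binary distributions, entropy is maximized at p=0.5 and decreases as p moves toward 0 or 1.

H(A) = H(0.91) = 0.4365 bits
H(B) = H(0.7) = 0.8813 bits

Distribution B (p=0.7) is closer to uniform (p=0.5), so it has higher entropy.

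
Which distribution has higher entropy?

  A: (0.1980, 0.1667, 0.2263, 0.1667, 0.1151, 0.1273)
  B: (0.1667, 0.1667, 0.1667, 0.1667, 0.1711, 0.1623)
B

Both distributions are close to uniform, making this a harder comparison.

H(A) = 2.5469 bits
H(B) = 2.5848 bits

The distribution closer to uniform has higher entropy.
Answer: B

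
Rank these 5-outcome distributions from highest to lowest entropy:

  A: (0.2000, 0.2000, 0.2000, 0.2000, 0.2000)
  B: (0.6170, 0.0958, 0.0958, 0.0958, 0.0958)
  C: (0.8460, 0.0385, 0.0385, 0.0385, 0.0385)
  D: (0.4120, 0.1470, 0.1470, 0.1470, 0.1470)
A > D > B > C

Key insight: Entropy is maximized by uniform distributions and minimized by concentrated distributions.

Entropies:
  H(A) = 2.3219 bits
  H(B) = 1.7261 bits
  H(C) = 0.9278 bits
  H(D) = 2.1535 bits

Ranking: A > D > B > C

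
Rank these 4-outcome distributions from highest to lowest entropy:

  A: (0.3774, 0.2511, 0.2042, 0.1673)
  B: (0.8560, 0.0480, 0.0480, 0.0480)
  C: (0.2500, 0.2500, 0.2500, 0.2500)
C > A > B

Key insight: Entropy is maximized by uniform distributions and minimized by concentrated distributions.

- Uniform distributions have maximum entropy log₂(4) = 2.0000 bits
- The more "peaked" or concentrated a distribution, the lower its entropy

Entropies:
  H(A) = 1.9307 bits
  H(B) = 0.8229 bits
  H(C) = 2.0000 bits

Ranking: C > A > B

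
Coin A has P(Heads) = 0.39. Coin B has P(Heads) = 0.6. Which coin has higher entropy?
B

For binary distributions, entropy is maximized at p=0.5 and decreases as p moves toward 0 or 1.

H(A) = H(0.39) = 0.9648 bits
H(B) = H(0.6) = 0.9710 bits

Distribution B (p=0.6) is closer to uniform (p=0.5), so it has higher entropy.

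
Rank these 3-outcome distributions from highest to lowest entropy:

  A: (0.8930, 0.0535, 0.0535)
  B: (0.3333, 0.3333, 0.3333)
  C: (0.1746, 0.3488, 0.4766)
B > C > A

Key insight: Entropy is maximized by uniform distributions and minimized by concentrated distributions.

- Uniform distributions have maximum entropy log₂(3) = 1.5850 bits
- The more "peaked" or concentrated a distribution, the lower its entropy

Entropies:
  H(A) = 0.5978 bits
  H(B) = 1.5850 bits
  H(C) = 1.4792 bits

Ranking: B > C > A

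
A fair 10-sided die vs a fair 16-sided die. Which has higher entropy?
16-sided die

Both are uniform distributions; for uniform over n outcomes, H = log₂(n). H(10-sided) = log₂(10) = 3.322 bits and H(16-sided) = log₂(16) = 4.000 bits. More outcomes in a uniform distribution means higher entropy.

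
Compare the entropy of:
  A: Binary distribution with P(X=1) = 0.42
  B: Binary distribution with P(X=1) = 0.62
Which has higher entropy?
A

For binary distributions, entropy is maximized at p=0.5 and decreases as p moves toward 0 or 1.

H(A) = H(0.42) = 0.9815 bits
H(B) = H(0.62) = 0.9580 bits

Distribution A (p=0.42) is closer to uniform (p=0.5), so it has higher entropy.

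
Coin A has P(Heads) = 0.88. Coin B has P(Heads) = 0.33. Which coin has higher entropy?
B

For binary distributions, entropy is maximized at p=0.5 and decreases as p moves toward 0 or 1.

H(A) = H(0.88) = 0.5294 bits
H(B) = H(0.33) = 0.9149 bits

Distribution B (p=0.33) is closer to uniform (p=0.5), so it has higher entropy.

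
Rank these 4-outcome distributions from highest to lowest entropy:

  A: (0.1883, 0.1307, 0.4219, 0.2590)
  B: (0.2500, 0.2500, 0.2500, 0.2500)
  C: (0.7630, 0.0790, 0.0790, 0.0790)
B > A > C

Key insight: Entropy is maximized by uniform distributions and minimized by concentrated distributions.

- Uniform distributions have maximum entropy log₂(4) = 2.0000 bits
- The more "peaked" or concentrated a distribution, the lower its entropy

Entropies:
  H(A) = 1.8674 bits
  H(B) = 2.0000 bits
  H(C) = 1.1657 bits

Ranking: B > A > C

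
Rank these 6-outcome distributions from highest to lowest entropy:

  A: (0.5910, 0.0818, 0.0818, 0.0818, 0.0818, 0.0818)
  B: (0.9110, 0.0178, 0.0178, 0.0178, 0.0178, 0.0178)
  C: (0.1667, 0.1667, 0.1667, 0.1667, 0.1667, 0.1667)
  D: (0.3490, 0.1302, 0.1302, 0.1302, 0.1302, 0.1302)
C > D > A > B

Key insight: Entropy is maximized by uniform distributions and minimized by concentrated distributions.

Entropies:
  H(A) = 1.9256 bits
  H(B) = 0.6398 bits
  H(C) = 2.5850 bits
  H(D) = 2.4447 bits

Ranking: C > D > A > B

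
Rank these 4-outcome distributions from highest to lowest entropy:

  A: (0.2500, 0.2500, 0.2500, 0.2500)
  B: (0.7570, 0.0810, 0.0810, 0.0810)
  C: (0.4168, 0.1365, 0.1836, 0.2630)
A > C > B

Key insight: Entropy is maximized by uniform distributions and minimized by concentrated distributions.

- Uniform distributions have maximum entropy log₂(4) = 2.0000 bits
- The more "peaked" or concentrated a distribution, the lower its entropy

Entropies:
  H(A) = 2.0000 bits
  H(B) = 1.1851 bits
  H(C) = 1.8742 bits

Ranking: A > C > B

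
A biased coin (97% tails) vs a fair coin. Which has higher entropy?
Fair coin

The fair coin is uniform (p=0.5), maximizing binary entropy at 1 bit. The biased coin has H(0.97) ≈ 0.194 bits — its outcome is more predictable, so its entropy is lower.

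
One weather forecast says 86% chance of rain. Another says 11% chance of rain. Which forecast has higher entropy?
86% forecast

Treat each forecast as a Bernoulli distribution. Binary entropy is maximized at p=0.5 and falls off symmetrically toward 0 or 1. The 86% forecast is closer to 50%, so it is more uncertain. H(86%) ≈ 0.584 bits, H(11%) ≈ 0.500 bits.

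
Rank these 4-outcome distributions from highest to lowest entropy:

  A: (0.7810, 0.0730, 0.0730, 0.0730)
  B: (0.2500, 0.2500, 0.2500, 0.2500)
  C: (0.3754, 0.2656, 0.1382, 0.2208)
B > C > A

Key insight: Entropy is maximized by uniform distributions and minimized by concentrated distributions.

- Uniform distributions have maximum entropy log₂(4) = 2.0000 bits
- The more "peaked" or concentrated a distribution, the lower its entropy

Entropies:
  H(A) = 1.1054 bits
  H(B) = 2.0000 bits
  H(C) = 1.9144 bits

Ranking: B > C > A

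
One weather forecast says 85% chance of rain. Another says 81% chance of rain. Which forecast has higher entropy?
81% forecast

Treat each forecast as a Bernoulli distribution. Binary entropy is maximized at p=0.5 and falls off symmetrically toward 0 or 1. The 81% forecast is closer to 50%, so it is more uncertain. H(85%) ≈ 0.610 bits, H(81%) ≈ 0.701 bits.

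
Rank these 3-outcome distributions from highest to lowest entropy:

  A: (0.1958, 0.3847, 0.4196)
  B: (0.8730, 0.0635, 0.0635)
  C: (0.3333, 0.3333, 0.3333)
C > A > B

Key insight: Entropy is maximized by uniform distributions and minimized by concentrated distributions.

- Uniform distributions have maximum entropy log₂(3) = 1.5850 bits
- The more "peaked" or concentrated a distribution, the lower its entropy

Entropies:
  H(A) = 1.5165 bits
  H(B) = 0.6762 bits
  H(C) = 1.5850 bits

Ranking: C > A > B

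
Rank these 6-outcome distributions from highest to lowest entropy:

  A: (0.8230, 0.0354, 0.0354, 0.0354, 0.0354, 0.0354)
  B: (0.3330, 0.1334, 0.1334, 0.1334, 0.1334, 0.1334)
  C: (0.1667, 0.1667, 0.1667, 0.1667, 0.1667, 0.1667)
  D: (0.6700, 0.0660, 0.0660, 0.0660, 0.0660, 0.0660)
C > B > D > A

Key insight: Entropy is maximized by uniform distributions and minimized by concentrated distributions.

Entropies:
  H(A) = 1.0845 bits
  H(B) = 2.4667 bits
  H(C) = 2.5850 bits
  H(D) = 1.6812 bits

Ranking: C > B > D > A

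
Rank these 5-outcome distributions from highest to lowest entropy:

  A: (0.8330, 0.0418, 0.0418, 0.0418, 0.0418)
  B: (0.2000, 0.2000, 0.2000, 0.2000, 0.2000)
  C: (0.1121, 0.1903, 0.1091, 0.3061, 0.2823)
B > C > A

Key insight: Entropy is maximized by uniform distributions and minimized by concentrated distributions.

- Uniform distributions have maximum entropy log₂(5) = 2.3219 bits
- The more "peaked" or concentrated a distribution, the lower its entropy

Entropies:
  H(A) = 0.9848 bits
  H(B) = 2.3219 bits
  H(C) = 2.1962 bits

Ranking: B > C > A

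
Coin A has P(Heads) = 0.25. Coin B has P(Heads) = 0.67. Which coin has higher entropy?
B

For binary distributions, entropy is maximized at p=0.5 and decreases as p moves toward 0 or 1.

H(A) = H(0.25) = 0.8113 bits
H(B) = H(0.67) = 0.9149 bits

Distribution B (p=0.67) is closer to uniform (p=0.5), so it has higher entropy.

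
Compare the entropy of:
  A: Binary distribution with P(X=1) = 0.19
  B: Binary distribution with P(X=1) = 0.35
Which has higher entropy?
B

For binary distributions, entropy is maximized at p=0.5 and decreases as p moves toward 0 or 1.

H(A) = H(0.19) = 0.7015 bits
H(B) = H(0.35) = 0.9341 bits

Distribution B (p=0.35) is closer to uniform (p=0.5), so it has higher entropy.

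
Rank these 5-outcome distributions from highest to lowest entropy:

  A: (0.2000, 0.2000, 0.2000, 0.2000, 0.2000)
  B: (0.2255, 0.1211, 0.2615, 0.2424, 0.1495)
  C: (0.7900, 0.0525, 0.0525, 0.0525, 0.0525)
A > B > C

Key insight: Entropy is maximized by uniform distributions and minimized by concentrated distributions.

- Uniform distributions have maximum entropy log₂(5) = 2.3219 bits
- The more "peaked" or concentrated a distribution, the lower its entropy

Entropies:
  H(A) = 2.3219 bits
  H(B) = 2.2649 bits
  H(C) = 1.1615 bits

Ranking: A > B > C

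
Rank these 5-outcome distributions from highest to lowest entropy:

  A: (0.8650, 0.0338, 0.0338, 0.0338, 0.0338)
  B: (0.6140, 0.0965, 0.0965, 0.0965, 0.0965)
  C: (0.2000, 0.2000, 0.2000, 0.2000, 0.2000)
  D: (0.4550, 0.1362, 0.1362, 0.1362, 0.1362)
C > D > B > A

Key insight: Entropy is maximized by uniform distributions and minimized by concentrated distributions.

Entropies:
  H(A) = 0.8410 bits
  H(B) = 1.7342 bits
  H(C) = 2.3219 bits
  H(D) = 2.0841 bits

Ranking: C > D > B > A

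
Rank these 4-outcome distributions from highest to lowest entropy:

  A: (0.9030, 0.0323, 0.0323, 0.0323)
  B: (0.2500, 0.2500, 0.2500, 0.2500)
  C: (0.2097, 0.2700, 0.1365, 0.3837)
B > C > A

Key insight: Entropy is maximized by uniform distributions and minimized by concentrated distributions.

- Uniform distributions have maximum entropy log₂(4) = 2.0000 bits
- The more "peaked" or concentrated a distribution, the lower its entropy

Entropies:
  H(A) = 0.6132 bits
  H(B) = 2.0000 bits
  H(C) = 1.9051 bits

Ranking: B > C > A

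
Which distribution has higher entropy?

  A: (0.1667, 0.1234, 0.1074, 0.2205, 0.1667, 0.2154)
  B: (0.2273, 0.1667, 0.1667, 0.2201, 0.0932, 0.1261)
A

Both distributions are close to uniform, making this a harder comparison.

H(A) = 2.5378 bits
H(B) = 2.5239 bits

The distribution closer to uniform has higher entropy.
Answer: A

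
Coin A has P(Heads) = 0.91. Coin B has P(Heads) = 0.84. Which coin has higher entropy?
B

For binary distributions, entropy is maximized at p=0.5 and decreases as p moves toward 0 or 1.

H(A) = H(0.91) = 0.4365 bits
H(B) = H(0.84) = 0.6343 bits

Distribution B (p=0.84) is closer to uniform (p=0.5), so it has higher entropy.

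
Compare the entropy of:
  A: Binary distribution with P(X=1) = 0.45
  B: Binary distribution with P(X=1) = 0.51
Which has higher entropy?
B

For binary distributions, entropy is maximized at p=0.5 and decreases as p moves toward 0 or 1.

H(A) = H(0.45) = 0.9928 bits
H(B) = H(0.51) = 0.9997 bits

Distribution B (p=0.51) is closer to uniform (p=0.5), so it has higher entropy.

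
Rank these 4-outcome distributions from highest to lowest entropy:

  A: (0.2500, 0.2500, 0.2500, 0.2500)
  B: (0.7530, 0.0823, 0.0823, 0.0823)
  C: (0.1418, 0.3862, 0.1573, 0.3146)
A > C > B

Key insight: Entropy is maximized by uniform distributions and minimized by concentrated distributions.

- Uniform distributions have maximum entropy log₂(4) = 2.0000 bits
- The more "peaked" or concentrated a distribution, the lower its entropy

Entropies:
  H(A) = 2.0000 bits
  H(B) = 1.1980 bits
  H(C) = 1.8744 bits

Ranking: A > C > B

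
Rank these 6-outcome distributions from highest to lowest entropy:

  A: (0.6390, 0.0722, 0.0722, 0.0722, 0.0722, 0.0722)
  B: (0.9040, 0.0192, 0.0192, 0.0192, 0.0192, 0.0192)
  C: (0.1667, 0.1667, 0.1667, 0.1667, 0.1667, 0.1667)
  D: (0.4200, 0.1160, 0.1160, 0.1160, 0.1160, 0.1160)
C > D > A > B

Key insight: Entropy is maximized by uniform distributions and minimized by concentrated distributions.

Entropies:
  H(A) = 1.7817 bits
  H(B) = 0.6791 bits
  H(C) = 2.5850 bits
  H(D) = 2.3282 bits

Ranking: C > D > A > B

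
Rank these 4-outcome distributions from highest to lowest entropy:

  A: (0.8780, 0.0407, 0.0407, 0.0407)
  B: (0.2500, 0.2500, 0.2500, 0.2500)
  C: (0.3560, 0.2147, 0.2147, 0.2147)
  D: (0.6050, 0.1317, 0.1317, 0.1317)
B > C > D > A

Key insight: Entropy is maximized by uniform distributions and minimized by concentrated distributions.

Entropies:
  H(A) = 0.7284 bits
  H(B) = 2.0000 bits
  H(C) = 1.9600 bits
  H(D) = 1.5940 bits

Ranking: B > C > D > A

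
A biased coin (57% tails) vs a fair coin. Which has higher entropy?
Fair coin

The fair coin is uniform (p=0.5), maximizing binary entropy at 1 bit. The biased coin has H(0.57) ≈ 0.986 bits — its outcome is more predictable, so its entropy is lower.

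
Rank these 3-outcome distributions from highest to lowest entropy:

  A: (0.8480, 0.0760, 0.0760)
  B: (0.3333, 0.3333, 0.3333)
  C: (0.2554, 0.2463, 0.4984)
B > C > A

Key insight: Entropy is maximized by uniform distributions and minimized by concentrated distributions.

- Uniform distributions have maximum entropy log₂(3) = 1.5850 bits
- The more "peaked" or concentrated a distribution, the lower its entropy

Entropies:
  H(A) = 0.7668 bits
  H(B) = 1.5850 bits
  H(C) = 1.5015 bits

Ranking: B > C > A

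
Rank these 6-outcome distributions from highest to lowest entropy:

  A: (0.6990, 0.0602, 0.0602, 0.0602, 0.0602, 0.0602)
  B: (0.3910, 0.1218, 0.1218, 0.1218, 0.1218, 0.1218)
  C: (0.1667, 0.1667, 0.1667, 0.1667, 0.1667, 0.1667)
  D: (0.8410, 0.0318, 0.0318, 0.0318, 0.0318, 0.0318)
C > B > A > D

Key insight: Entropy is maximized by uniform distributions and minimized by concentrated distributions.

Entropies:
  H(A) = 1.5814 bits
  H(B) = 2.3795 bits
  H(C) = 2.5850 bits
  H(D) = 1.0011 bits

Ranking: C > B > A > D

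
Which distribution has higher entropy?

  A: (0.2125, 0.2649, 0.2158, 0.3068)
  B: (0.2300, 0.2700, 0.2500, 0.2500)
B

Both distributions are close to uniform, making this a harder comparison.

H(A) = 1.9829 bits
H(B) = 1.9977 bits

The distribution closer to uniform has higher entropy.
Answer: B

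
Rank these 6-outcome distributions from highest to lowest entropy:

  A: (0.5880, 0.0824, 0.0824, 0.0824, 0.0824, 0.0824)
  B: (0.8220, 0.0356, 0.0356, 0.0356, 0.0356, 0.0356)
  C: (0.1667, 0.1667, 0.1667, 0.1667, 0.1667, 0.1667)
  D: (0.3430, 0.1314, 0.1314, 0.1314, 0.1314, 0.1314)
C > D > A > B

Key insight: Entropy is maximized by uniform distributions and minimized by concentrated distributions.

Entropies:
  H(A) = 1.9342 bits
  H(B) = 1.0890 bits
  H(C) = 2.5850 bits
  H(D) = 2.4532 bits

Ranking: C > D > A > B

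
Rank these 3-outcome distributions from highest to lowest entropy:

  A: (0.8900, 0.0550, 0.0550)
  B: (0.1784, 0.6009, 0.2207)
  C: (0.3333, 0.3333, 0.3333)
C > B > A

Key insight: Entropy is maximized by uniform distributions and minimized by concentrated distributions.

- Uniform distributions have maximum entropy log₂(3) = 1.5850 bits
- The more "peaked" or concentrated a distribution, the lower its entropy

Entropies:
  H(A) = 0.6099 bits
  H(B) = 1.3662 bits
  H(C) = 1.5850 bits

Ranking: C > B > A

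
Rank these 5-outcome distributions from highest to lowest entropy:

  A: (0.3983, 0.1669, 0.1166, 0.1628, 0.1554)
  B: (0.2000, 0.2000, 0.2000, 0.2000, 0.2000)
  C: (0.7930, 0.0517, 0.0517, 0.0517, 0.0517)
B > A > C

Key insight: Entropy is maximized by uniform distributions and minimized by concentrated distributions.

- Uniform distributions have maximum entropy log₂(5) = 2.3219 bits
- The more "peaked" or concentrated a distribution, the lower its entropy

Entropies:
  H(A) = 2.1653 bits
  H(B) = 2.3219 bits
  H(C) = 1.1497 bits

Ranking: B > A > C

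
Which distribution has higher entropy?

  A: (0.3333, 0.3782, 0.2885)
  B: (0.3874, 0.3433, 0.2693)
A

Both distributions are close to uniform, making this a harder comparison.

H(A) = 1.5762 bits
H(B) = 1.5693 bits

The distribution closer to uniform has higher entropy.
Answer: A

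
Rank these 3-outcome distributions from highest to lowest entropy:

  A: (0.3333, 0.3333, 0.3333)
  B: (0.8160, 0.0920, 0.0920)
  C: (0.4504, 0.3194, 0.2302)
A > C > B

Key insight: Entropy is maximized by uniform distributions and minimized by concentrated distributions.

- Uniform distributions have maximum entropy log₂(3) = 1.5850 bits
- The more "peaked" or concentrated a distribution, the lower its entropy

Entropies:
  H(A) = 1.5850 bits
  H(B) = 0.8727 bits
  H(C) = 1.5320 bits

Ranking: A > C > B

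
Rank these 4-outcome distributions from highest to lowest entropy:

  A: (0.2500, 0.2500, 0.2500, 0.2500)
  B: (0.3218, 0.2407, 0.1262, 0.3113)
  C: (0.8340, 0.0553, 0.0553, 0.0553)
A > B > C

Key insight: Entropy is maximized by uniform distributions and minimized by concentrated distributions.

- Uniform distributions have maximum entropy log₂(4) = 2.0000 bits
- The more "peaked" or concentrated a distribution, the lower its entropy

Entropies:
  H(A) = 2.0000 bits
  H(B) = 1.9219 bits
  H(C) = 0.9116 bits

Ranking: A > B > C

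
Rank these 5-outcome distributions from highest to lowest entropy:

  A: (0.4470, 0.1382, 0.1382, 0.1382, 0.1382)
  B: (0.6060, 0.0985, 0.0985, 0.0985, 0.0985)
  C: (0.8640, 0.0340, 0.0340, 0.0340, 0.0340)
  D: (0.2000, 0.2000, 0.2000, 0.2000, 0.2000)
D > A > B > C

Key insight: Entropy is maximized by uniform distributions and minimized by concentrated distributions.

Entropies:
  H(A) = 2.0979 bits
  H(B) = 1.7553 bits
  H(C) = 0.8457 bits
  H(D) = 2.3219 bits

Ranking: D > A > B > C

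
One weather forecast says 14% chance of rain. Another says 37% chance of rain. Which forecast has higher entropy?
37% forecast

Treat each forecast as a Bernoulli distribution. Binary entropy is maximized at p=0.5 and falls off symmetrically toward 0 or 1. The 37% forecast is closer to 50%, so it is more uncertain. H(14%) ≈ 0.584 bits, H(37%) ≈ 0.951 bits.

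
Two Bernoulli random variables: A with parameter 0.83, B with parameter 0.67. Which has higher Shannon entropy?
B

For binary distributions, entropy is maximized at p=0.5 and decreases as p moves toward 0 or 1.

H(A) = H(0.83) = 0.6577 bits
H(B) = H(0.67) = 0.9149 bits

Distribution B (p=0.67) is closer to uniform (p=0.5), so it has higher entropy.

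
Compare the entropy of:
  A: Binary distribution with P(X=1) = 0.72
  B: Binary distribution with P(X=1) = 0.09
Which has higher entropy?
A

For binary distributions, entropy is maximized at p=0.5 and decreases as p moves toward 0 or 1.

H(A) = H(0.72) = 0.8555 bits
H(B) = H(0.09) = 0.4365 bits

Distribution A (p=0.72) is closer to uniform (p=0.5), so it has higher entropy.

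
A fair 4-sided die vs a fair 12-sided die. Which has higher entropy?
12-sided die

Both are uniform distributions; for uniform over n outcomes, H = log₂(n). H(4-sided) = log₂(4) = 2.000 bits and H(12-sided) = log₂(12) = 3.585 bits. More outcomes in a uniform distribution means higher entropy.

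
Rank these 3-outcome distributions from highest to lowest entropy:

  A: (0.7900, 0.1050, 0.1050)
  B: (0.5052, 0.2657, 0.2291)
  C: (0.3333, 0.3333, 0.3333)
C > B > A

Key insight: Entropy is maximized by uniform distributions and minimized by concentrated distributions.

- Uniform distributions have maximum entropy log₂(3) = 1.5850 bits
- The more "peaked" or concentrated a distribution, the lower its entropy

Entropies:
  H(A) = 0.9515 bits
  H(B) = 1.4927 bits
  H(C) = 1.5850 bits

Ranking: C > B > A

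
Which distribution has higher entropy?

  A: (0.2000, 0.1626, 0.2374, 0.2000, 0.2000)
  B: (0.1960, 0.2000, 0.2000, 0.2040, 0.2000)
B

Both distributions are close to uniform, making this a harder comparison.

H(A) = 2.3118 bits
H(B) = 2.3218 bits

The distribution closer to uniform has higher entropy.
Answer: B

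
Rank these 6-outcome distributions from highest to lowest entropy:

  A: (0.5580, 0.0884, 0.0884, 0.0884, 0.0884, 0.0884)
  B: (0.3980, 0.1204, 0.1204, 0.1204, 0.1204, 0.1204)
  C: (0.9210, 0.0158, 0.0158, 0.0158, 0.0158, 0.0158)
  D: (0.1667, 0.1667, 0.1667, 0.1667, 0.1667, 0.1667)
D > B > A > C

Key insight: Entropy is maximized by uniform distributions and minimized by concentrated distributions.

Entropies:
  H(A) = 2.0166 bits
  H(B) = 2.3676 bits
  H(C) = 0.5821 bits
  H(D) = 2.5850 bits

Ranking: D > B > A > C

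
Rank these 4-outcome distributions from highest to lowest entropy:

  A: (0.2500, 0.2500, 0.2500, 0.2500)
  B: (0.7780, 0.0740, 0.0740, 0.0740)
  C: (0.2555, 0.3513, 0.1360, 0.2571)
A > C > B

Key insight: Entropy is maximized by uniform distributions and minimized by concentrated distributions.

- Uniform distributions have maximum entropy log₂(4) = 2.0000 bits
- The more "peaked" or concentrated a distribution, the lower its entropy

Entropies:
  H(A) = 2.0000 bits
  H(B) = 1.1157 bits
  H(C) = 1.9285 bits

Ranking: A > C > B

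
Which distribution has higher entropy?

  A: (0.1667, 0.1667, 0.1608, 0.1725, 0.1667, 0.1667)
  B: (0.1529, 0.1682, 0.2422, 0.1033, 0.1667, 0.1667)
A

Both distributions are close to uniform, making this a harder comparison.

H(A) = 2.5847 bits
H(B) = 2.5423 bits

The distribution closer to uniform has higher entropy.
Answer: A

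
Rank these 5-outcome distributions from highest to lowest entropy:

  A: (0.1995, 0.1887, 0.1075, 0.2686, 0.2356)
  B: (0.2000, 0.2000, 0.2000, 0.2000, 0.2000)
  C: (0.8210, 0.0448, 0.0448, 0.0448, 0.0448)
B > A > C

Key insight: Entropy is maximized by uniform distributions and minimized by concentrated distributions.

- Uniform distributions have maximum entropy log₂(5) = 2.3219 bits
- The more "peaked" or concentrated a distribution, the lower its entropy

Entropies:
  H(A) = 2.2647 bits
  H(B) = 2.3219 bits
  H(C) = 1.0359 bits

Ranking: B > A > C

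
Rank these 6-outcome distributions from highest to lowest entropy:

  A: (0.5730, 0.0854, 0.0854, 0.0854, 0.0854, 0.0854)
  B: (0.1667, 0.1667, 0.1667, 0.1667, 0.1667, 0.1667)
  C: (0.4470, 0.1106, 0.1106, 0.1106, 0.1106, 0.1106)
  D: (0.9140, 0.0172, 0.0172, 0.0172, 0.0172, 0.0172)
B > C > A > D

Key insight: Entropy is maximized by uniform distributions and minimized by concentrated distributions.

Entropies:
  H(A) = 1.9760 bits
  H(B) = 2.5850 bits
  H(C) = 2.2759 bits
  H(D) = 0.6227 bits

Ranking: B > C > A > D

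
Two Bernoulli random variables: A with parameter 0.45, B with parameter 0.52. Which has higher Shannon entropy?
B

For binary distributions, entropy is maximized at p=0.5 and decreases as p moves toward 0 or 1.

H(A) = H(0.45) = 0.9928 bits
H(B) = H(0.52) = 0.9988 bits

Distribution B (p=0.52) is closer to uniform (p=0.5), so it has higher entropy.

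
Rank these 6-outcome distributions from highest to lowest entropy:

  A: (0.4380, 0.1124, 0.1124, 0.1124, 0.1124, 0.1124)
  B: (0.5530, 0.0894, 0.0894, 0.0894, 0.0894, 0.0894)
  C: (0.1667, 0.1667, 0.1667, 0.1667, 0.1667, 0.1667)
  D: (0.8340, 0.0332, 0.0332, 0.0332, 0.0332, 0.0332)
C > A > B > D

Key insight: Entropy is maximized by uniform distributions and minimized by concentrated distributions.

Entropies:
  H(A) = 2.2938 bits
  H(B) = 2.0298 bits
  H(C) = 2.5850 bits
  H(D) = 1.0339 bits

Ranking: C > A > B > D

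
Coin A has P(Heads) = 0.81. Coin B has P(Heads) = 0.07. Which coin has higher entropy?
A

For binary distributions, entropy is maximized at p=0.5 and decreases as p moves toward 0 or 1.

H(A) = H(0.81) = 0.7015 bits
H(B) = H(0.07) = 0.3659 bits

Distribution A (p=0.81) is closer to uniform (p=0.5), so it has higher entropy.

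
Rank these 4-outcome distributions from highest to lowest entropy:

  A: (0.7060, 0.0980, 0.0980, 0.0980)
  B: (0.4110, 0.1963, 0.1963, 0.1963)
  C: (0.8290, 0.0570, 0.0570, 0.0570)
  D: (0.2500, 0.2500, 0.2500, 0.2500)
D > B > A > C

Key insight: Entropy is maximized by uniform distributions and minimized by concentrated distributions.

Entropies:
  H(A) = 1.3398 bits
  H(B) = 1.9106 bits
  H(C) = 0.9310 bits
  H(D) = 2.0000 bits

Ranking: D > B > A > C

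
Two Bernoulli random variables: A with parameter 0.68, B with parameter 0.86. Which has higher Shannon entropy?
A

For binary distributions, entropy is maximized at p=0.5 and decreases as p moves toward 0 or 1.

H(A) = H(0.68) = 0.9044 bits
H(B) = H(0.86) = 0.5842 bits

Distribution A (p=0.68) is closer to uniform (p=0.5), so it has higher entropy.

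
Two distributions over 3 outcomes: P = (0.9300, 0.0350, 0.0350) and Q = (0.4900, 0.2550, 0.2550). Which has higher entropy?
Q

P is highly concentrated on one outcome (93%), making it nearly deterministic. Q spreads its mass more evenly (max 49%). The more spread-out distribution has higher entropy: H(P) ≈ 0.436 bits, H(Q) ≈ 1.510 bits.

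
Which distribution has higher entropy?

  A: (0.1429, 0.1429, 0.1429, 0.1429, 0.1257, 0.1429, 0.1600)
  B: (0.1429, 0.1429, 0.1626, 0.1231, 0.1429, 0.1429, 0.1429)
A

Both distributions are close to uniform, making this a harder comparison.

H(A) = 2.8044 bits
H(B) = 2.8034 bits

The distribution closer to uniform has higher entropy.
Answer: A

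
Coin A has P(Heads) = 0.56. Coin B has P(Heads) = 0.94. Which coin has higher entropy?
A

For binary distributions, entropy is maximized at p=0.5 and decreases as p moves toward 0 or 1.

H(A) = H(0.56) = 0.9896 bits
H(B) = H(0.94) = 0.3274 bits

Distribution A (p=0.56) is closer to uniform (p=0.5), so it has higher entropy.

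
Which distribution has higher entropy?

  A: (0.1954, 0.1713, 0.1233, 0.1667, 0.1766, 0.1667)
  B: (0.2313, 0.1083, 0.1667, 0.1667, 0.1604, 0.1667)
A

Both distributions are close to uniform, making this a harder comparison.

H(A) = 2.5721 bits
H(B) = 2.5518 bits

The distribution closer to uniform has higher entropy.
Answer: A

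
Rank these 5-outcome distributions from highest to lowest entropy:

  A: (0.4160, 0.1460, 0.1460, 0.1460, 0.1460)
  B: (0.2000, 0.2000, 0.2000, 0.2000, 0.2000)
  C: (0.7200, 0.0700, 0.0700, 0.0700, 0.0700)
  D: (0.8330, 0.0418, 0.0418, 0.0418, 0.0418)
B > A > C > D

Key insight: Entropy is maximized by uniform distributions and minimized by concentrated distributions.

Entropies:
  H(A) = 2.1475 bits
  H(B) = 2.3219 bits
  H(C) = 1.4155 bits
  H(D) = 0.9848 bits

Ranking: B > A > C > D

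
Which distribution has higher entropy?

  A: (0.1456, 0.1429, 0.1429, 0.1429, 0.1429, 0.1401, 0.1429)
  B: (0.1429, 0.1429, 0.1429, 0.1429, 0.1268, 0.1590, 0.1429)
A

Both distributions are close to uniform, making this a harder comparison.

H(A) = 2.8073 bits
H(B) = 2.8047 bits

The distribution closer to uniform has higher entropy.
Answer: A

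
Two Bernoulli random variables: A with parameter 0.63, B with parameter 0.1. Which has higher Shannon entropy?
A

For binary distributions, entropy is maximized at p=0.5 and decreases as p moves toward 0 or 1.

H(A) = H(0.63) = 0.9507 bits
H(B) = H(0.1) = 0.4690 bits

Distribution A (p=0.63) is closer to uniform (p=0.5), so it has higher entropy.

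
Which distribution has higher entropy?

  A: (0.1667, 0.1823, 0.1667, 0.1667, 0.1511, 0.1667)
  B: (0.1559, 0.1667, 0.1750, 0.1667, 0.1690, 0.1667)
B

Both distributions are close to uniform, making this a harder comparison.

H(A) = 2.5829 bits
H(B) = 2.5841 bits

The distribution closer to uniform has higher entropy.
Answer: B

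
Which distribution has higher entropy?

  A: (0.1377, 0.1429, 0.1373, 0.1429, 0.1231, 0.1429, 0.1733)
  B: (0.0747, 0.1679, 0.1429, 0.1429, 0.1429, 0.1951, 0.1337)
A

Both distributions are close to uniform, making this a harder comparison.

H(A) = 2.8006 bits
H(B) = 2.7631 bits

The distribution closer to uniform has higher entropy.
Answer: A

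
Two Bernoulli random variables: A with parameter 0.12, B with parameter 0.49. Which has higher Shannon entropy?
B

For binary distributions, entropy is maximized at p=0.5 and decreases as p moves toward 0 or 1.

H(A) = H(0.12) = 0.5294 bits
H(B) = H(0.49) = 0.9997 bits

Distribution B (p=0.49) is closer to uniform (p=0.5), so it has higher entropy.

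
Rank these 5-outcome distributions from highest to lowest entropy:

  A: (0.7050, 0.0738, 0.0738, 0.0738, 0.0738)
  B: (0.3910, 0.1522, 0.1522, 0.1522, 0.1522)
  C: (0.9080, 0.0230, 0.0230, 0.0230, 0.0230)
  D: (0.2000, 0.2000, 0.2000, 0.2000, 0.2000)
D > B > A > C

Key insight: Entropy is maximized by uniform distributions and minimized by concentrated distributions.

Entropies:
  H(A) = 1.4651 bits
  H(B) = 2.1834 bits
  H(C) = 0.6271 bits
  H(D) = 2.3219 bits

Ranking: D > B > A > C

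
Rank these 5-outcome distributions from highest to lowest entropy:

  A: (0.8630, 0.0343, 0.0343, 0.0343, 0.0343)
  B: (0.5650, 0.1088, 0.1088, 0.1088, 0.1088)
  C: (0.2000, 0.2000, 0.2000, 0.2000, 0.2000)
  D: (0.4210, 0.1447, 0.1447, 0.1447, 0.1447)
C > D > B > A

Key insight: Entropy is maximized by uniform distributions and minimized by concentrated distributions.

Entropies:
  H(A) = 0.8503 bits
  H(B) = 1.8578 bits
  H(C) = 2.3219 bits
  H(D) = 2.1399 bits

Ranking: C > D > B > A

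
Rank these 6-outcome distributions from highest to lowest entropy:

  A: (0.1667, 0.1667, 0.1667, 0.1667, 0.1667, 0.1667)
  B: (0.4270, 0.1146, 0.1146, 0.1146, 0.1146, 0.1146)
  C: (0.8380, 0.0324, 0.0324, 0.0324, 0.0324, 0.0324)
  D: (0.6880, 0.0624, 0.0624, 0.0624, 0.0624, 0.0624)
A > B > D > C

Key insight: Entropy is maximized by uniform distributions and minimized by concentrated distributions.

Entropies:
  H(A) = 2.5850 bits
  H(B) = 2.3150 bits
  H(C) = 1.0152 bits
  H(D) = 1.6199 bits

Ranking: A > B > D > C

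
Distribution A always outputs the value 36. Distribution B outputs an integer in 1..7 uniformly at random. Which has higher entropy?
B

A is deterministic, so H(A) = 0. B is uniform over 7 outcomes, so H(B) = log₂(7) = 2.807 bits. Any distribution with genuine randomness has higher entropy than a deterministic one.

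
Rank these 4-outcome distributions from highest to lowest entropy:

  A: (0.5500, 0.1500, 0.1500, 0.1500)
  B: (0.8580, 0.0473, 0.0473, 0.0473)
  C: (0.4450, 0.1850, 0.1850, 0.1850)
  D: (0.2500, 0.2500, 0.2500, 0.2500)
D > C > A > B

Key insight: Entropy is maximized by uniform distributions and minimized by concentrated distributions.

Entropies:
  H(A) = 1.7060 bits
  H(B) = 0.8145 bits
  H(C) = 1.8709 bits
  H(D) = 2.0000 bits

Ranking: D > C > A > B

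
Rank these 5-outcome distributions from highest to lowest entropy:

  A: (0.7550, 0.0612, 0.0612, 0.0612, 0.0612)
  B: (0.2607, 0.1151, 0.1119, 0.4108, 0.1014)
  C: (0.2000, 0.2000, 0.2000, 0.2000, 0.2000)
C > B > A

Key insight: Entropy is maximized by uniform distributions and minimized by concentrated distributions.

- Uniform distributions have maximum entropy log₂(5) = 2.3219 bits
- The more "peaked" or concentrated a distribution, the lower its entropy

Entropies:
  H(A) = 1.2933 bits
  H(B) = 2.0804 bits
  H(C) = 2.3219 bits

Ranking: C > B > A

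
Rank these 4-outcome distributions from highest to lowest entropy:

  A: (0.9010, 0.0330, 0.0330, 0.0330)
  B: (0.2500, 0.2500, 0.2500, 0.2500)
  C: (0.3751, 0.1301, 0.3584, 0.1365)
B > C > A

Key insight: Entropy is maximized by uniform distributions and minimized by concentrated distributions.

- Uniform distributions have maximum entropy log₂(4) = 2.0000 bits
- The more "peaked" or concentrated a distribution, the lower its entropy

Entropies:
  H(A) = 0.6227 bits
  H(B) = 2.0000 bits
  H(C) = 1.8360 bits

Ranking: B > C > A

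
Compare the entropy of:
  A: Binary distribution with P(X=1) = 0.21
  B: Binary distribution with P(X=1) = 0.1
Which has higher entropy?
A

For binary distributions, entropy is maximized at p=0.5 and decreases as p moves toward 0 or 1.

H(A) = H(0.21) = 0.7415 bits
H(B) = H(0.1) = 0.4690 bits

Distribution A (p=0.21) is closer to uniform (p=0.5), so it has higher entropy.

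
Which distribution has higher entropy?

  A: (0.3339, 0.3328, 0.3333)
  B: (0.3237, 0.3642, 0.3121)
A

Both distributions are close to uniform, making this a harder comparison.

H(A) = 1.5850 bits
H(B) = 1.5818 bits

The distribution closer to uniform has higher entropy.
Answer: A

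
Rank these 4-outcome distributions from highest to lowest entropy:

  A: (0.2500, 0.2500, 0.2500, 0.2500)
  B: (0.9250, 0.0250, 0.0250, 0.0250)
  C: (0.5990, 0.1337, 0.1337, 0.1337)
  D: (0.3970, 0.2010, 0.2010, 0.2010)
A > D > C > B

Key insight: Entropy is maximized by uniform distributions and minimized by concentrated distributions.

Entropies:
  H(A) = 2.0000 bits
  H(B) = 0.5032 bits
  H(C) = 1.6071 bits
  H(D) = 1.9249 bits

Ranking: A > D > C > B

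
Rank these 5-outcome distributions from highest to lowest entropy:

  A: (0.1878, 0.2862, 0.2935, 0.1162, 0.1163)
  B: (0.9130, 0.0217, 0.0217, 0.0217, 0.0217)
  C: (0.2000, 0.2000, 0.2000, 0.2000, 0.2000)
C > A > B

Key insight: Entropy is maximized by uniform distributions and minimized by concentrated distributions.

- Uniform distributions have maximum entropy log₂(5) = 2.3219 bits
- The more "peaked" or concentrated a distribution, the lower its entropy

Entropies:
  H(A) = 2.2107 bits
  H(B) = 0.6004 bits
  H(C) = 2.3219 bits

Ranking: C > A > B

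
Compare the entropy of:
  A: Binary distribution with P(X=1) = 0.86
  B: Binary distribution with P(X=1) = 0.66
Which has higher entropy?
B

For binary distributions, entropy is maximized at p=0.5 and decreases as p moves toward 0 or 1.

H(A) = H(0.86) = 0.5842 bits
H(B) = H(0.66) = 0.9248 bits

Distribution B (p=0.66) is closer to uniform (p=0.5), so it has higher entropy.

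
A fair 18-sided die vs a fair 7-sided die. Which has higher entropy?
18-sided die

Both are uniform distributions; for uniform over n outcomes, H = log₂(n). H(18-sided) = log₂(18) = 4.170 bits and H(7-sided) = log₂(7) = 2.807 bits. More outcomes in a uniform distribution means higher entropy.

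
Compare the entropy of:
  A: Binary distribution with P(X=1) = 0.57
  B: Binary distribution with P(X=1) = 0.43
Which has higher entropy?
Equal

For binary distributions, entropy is maximized at p=0.5 and decreases as p moves toward 0 or 1.

H(A) = H(0.57) = 0.9858 bits
H(B) = H(0.43) = 0.9858 bits

Both distributions are equally far from uniform (|0.57-0.5| = |0.43-0.5|), so they have the same entropy.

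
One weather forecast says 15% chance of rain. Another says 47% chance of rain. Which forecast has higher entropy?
47% forecast

Treat each forecast as a Bernoulli distribution. Binary entropy is maximized at p=0.5 and falls off symmetrically toward 0 or 1. The 47% forecast is closer to 50%, so it is more uncertain. H(15%) ≈ 0.610 bits, H(47%) ≈ 0.997 bits.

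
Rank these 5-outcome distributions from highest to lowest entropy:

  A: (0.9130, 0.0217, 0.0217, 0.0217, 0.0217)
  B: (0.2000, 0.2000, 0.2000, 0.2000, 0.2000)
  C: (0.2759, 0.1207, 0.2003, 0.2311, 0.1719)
B > C > A

Key insight: Entropy is maximized by uniform distributions and minimized by concentrated distributions.

- Uniform distributions have maximum entropy log₂(5) = 2.3219 bits
- The more "peaked" or concentrated a distribution, the lower its entropy

Entropies:
  H(A) = 0.6004 bits
  H(B) = 2.3219 bits
  H(C) = 2.2705 bits

Ranking: B > C > A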